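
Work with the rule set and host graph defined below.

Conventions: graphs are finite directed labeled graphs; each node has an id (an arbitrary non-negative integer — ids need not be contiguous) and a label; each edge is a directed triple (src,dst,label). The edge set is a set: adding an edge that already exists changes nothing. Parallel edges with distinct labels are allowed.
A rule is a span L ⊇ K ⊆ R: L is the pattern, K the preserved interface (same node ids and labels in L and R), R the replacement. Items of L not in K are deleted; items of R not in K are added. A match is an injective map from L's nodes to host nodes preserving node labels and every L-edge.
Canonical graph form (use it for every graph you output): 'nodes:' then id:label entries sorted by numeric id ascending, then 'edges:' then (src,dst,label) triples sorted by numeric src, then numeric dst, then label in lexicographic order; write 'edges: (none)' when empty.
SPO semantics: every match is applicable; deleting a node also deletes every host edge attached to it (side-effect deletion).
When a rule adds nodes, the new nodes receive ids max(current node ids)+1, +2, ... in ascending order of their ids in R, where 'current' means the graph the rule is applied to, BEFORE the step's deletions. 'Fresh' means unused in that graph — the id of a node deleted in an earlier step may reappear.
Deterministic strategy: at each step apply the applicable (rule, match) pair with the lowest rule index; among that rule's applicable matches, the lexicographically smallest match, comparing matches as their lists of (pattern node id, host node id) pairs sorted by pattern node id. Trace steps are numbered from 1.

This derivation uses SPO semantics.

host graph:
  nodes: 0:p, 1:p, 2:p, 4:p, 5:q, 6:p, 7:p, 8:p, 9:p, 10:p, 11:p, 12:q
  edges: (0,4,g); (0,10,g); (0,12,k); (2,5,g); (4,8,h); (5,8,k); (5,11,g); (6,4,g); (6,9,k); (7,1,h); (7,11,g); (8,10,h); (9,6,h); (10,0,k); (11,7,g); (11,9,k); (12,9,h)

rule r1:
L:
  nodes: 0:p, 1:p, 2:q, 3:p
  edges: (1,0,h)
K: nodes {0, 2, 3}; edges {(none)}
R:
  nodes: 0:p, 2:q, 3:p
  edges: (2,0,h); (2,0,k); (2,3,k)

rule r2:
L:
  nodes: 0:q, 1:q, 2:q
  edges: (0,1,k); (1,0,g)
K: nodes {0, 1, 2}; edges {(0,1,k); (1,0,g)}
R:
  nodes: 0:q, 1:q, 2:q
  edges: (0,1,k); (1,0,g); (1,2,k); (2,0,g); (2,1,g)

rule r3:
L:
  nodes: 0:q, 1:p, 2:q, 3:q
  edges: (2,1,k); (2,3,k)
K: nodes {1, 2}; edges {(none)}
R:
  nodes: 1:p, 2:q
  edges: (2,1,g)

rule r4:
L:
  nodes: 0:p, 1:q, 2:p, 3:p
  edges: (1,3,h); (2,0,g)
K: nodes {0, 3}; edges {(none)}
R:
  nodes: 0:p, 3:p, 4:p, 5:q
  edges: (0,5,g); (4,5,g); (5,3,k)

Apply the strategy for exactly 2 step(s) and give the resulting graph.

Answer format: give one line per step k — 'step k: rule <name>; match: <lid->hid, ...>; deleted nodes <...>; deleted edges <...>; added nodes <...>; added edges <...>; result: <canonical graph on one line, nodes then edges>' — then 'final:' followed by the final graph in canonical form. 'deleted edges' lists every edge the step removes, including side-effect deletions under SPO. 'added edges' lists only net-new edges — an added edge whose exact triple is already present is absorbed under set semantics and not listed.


step 1: rule r1; match: 0->1, 1->7, 2->5, 3->0; deleted nodes 7; deleted edges (7,1,h); (7,11,g); (11,7,g); added nodes (none); added edges (5,0,k); (5,1,h); (5,1,k); result: nodes: 0:p, 1:p, 2:p, 4:p, 5:q, 6:p, 8:p, 9:p, 10:p, 11:p, 12:q edges: (0,4,g); (0,10,g); (0,12,k); (2,5,g); (4,8,h); (5,0,k); (5,1,h); (5,1,k); (5,8,k); (5,11,g); (6,4,g); (6,9,k); (8,10,h); (9,6,h); (10,0,k); (11,9,k); (12,9,h)
step 2: rule r1; match: 0->6, 1->9, 2->5, 3->0; deleted nodes 9; deleted edges (6,9,k); (9,6,h); (11,9,k); (12,9,h); added nodes (none); added edges (5,6,h); (5,6,k); result: nodes: 0:p, 1:p, 2:p, 4:p, 5:q, 6:p, 8:p, 10:p, 11:p, 12:q edges: (0,4,g); (0,10,g); (0,12,k); (2,5,g); (4,8,h); (5,0,k); (5,1,h); (5,1,k); (5,6,h); (5,6,k); (5,8,k); (5,11,g); (6,4,g); (8,10,h); (10,0,k)
final:
nodes: 0:p, 1:p, 2:p, 4:p, 5:q, 6:p, 8:p, 10:p, 11:p, 12:q
edges: (0,4,g); (0,10,g); (0,12,k); (2,5,g); (4,8,h); (5,0,k); (5,1,h); (5,1,k); (5,6,h); (5,6,k); (5,8,k); (5,11,g); (6,4,g); (8,10,h); (10,0,k)


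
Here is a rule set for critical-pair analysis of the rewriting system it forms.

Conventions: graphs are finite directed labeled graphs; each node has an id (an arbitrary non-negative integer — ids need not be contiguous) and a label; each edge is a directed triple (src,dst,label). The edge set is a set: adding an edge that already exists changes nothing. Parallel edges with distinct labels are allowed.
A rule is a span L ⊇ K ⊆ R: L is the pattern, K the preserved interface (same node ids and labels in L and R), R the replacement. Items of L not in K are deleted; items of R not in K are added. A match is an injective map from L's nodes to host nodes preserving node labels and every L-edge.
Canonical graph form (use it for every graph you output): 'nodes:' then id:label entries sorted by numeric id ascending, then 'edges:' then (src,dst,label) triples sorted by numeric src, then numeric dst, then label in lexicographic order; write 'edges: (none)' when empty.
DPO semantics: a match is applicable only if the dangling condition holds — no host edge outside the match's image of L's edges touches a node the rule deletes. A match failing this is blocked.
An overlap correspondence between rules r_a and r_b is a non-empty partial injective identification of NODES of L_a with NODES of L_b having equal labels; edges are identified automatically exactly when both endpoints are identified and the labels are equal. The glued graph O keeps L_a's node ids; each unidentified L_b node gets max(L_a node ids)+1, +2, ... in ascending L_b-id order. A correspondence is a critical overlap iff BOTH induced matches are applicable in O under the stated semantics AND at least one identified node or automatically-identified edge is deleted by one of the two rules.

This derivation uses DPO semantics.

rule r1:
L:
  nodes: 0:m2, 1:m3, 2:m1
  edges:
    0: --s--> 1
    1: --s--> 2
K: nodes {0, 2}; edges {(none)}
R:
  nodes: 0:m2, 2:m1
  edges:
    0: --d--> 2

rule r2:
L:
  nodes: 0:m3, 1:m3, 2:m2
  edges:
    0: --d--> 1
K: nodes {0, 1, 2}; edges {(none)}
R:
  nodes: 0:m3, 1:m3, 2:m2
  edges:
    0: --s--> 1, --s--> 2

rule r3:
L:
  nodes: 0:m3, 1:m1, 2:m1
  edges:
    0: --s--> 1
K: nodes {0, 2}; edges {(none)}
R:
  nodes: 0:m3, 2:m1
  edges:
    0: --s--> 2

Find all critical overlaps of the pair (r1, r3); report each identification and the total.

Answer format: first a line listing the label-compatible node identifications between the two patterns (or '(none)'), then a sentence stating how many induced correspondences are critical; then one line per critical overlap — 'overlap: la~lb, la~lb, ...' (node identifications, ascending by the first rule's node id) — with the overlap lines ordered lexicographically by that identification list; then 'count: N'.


label-compatible node identifications between L(r1) and L(r3): 1~0, 2~1, 2~2
1 of the induced correspondences is a critical overlap of r1 and r3.
overlap: 1~0, 2~1
count: 1


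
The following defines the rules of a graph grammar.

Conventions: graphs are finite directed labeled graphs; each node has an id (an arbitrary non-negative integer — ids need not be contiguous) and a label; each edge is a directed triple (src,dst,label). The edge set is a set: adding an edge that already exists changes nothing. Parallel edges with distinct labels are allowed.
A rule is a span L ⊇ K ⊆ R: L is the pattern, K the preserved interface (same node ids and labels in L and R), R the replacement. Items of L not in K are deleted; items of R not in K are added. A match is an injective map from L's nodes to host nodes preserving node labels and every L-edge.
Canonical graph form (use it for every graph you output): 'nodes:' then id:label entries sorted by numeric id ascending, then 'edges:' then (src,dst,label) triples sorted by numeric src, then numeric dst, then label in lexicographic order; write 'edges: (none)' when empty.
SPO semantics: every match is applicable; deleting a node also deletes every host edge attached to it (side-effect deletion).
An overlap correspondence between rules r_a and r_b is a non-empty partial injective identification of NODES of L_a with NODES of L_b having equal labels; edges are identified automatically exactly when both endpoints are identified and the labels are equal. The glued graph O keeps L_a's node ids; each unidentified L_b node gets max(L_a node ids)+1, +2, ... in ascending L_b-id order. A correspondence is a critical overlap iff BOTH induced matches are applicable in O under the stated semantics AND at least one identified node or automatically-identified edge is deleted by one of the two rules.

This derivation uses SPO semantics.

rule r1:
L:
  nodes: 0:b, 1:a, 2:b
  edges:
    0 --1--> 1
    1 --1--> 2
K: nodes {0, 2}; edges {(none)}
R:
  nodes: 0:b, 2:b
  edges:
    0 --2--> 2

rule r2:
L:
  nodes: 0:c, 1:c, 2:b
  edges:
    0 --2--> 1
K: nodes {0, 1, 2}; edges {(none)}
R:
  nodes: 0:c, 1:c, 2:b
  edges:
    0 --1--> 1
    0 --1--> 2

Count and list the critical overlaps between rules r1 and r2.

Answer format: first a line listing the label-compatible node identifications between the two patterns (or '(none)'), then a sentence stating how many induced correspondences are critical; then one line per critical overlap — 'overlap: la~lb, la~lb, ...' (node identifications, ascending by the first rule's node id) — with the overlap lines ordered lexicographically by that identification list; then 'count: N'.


label-compatible node identifications between L(r1) and L(r2): 0~2, 2~2
0 of the induced correspondences are critical overlaps of r1 and r2.
count: 0


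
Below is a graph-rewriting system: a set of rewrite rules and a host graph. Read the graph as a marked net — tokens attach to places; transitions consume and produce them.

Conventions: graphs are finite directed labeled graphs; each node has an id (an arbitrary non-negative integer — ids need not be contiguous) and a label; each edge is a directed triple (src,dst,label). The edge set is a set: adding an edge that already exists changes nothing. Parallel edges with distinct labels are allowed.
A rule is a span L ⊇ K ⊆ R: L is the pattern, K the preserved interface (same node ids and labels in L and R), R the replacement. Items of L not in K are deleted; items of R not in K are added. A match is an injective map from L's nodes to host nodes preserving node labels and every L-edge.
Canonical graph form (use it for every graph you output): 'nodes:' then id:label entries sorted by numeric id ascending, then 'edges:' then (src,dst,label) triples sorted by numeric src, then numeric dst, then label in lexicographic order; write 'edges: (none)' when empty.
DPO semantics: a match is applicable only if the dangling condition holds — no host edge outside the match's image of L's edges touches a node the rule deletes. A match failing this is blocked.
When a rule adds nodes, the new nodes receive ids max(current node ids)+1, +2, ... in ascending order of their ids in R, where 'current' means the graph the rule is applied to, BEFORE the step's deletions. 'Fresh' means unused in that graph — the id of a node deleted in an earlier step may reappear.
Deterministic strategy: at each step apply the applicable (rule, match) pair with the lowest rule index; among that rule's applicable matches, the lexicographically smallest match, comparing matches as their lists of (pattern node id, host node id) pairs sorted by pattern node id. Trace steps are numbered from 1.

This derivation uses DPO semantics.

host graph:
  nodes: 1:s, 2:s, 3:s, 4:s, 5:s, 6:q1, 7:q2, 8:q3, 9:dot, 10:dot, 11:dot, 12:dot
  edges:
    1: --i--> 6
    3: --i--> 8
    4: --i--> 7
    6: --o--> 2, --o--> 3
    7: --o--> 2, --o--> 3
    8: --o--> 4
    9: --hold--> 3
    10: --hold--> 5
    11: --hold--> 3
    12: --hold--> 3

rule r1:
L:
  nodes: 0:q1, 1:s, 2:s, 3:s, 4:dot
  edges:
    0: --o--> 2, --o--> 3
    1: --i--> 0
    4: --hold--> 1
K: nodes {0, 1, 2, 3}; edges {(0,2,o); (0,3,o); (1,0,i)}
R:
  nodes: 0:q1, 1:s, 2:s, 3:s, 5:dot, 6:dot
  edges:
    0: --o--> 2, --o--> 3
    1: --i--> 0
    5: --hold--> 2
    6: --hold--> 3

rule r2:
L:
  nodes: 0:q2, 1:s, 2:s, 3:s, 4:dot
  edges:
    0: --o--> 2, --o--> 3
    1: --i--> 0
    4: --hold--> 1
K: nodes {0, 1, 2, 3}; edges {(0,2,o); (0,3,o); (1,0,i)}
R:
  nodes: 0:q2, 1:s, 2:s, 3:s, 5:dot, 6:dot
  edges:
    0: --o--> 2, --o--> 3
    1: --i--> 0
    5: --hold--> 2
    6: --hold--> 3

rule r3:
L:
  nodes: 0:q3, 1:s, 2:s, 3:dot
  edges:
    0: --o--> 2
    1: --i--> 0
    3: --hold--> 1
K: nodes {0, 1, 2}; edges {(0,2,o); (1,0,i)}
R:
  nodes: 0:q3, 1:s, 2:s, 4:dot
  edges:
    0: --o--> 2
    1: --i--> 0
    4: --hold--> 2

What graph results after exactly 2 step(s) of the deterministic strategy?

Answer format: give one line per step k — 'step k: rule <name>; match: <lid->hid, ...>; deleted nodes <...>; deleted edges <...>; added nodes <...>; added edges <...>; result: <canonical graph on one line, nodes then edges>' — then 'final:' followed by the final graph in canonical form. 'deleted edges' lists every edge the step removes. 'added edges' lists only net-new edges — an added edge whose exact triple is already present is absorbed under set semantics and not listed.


step 1: rule r3; match: 0->8, 1->3, 2->4, 3->9; deleted nodes 9; deleted edges (9,3,hold); added nodes 13; added edges (13,4,hold); result: nodes: 1:s, 2:s, 3:s, 4:s, 5:s, 6:q1, 7:q2, 8:q3, 10:dot, 11:dot, 12:dot, 13:dot edges: (1,6,i); (3,8,i); (4,7,i); (6,2,o); (6,3,o); (7,2,o); (7,3,o); (8,4,o); (10,5,hold); (11,3,hold); (12,3,hold); (13,4,hold)
step 2: rule r2; match: 0->7, 1->4, 2->2, 3->3, 4->13; deleted nodes 13; deleted edges (13,4,hold); added nodes 14, 15; added edges (14,2,hold); (15,3,hold); result: nodes: 1:s, 2:s, 3:s, 4:s, 5:s, 6:q1, 7:q2, 8:q3, 10:dot, 11:dot, 12:dot, 14:dot, 15:dot edges: (1,6,i); (3,8,i); (4,7,i); (6,2,o); (6,3,o); (7,2,o); (7,3,o); (8,4,o); (10,5,hold); (11,3,hold); (12,3,hold); (14,2,hold); (15,3,hold)
final:
nodes: 1:s, 2:s, 3:s, 4:s, 5:s, 6:q1, 7:q2, 8:q3, 10:dot, 11:dot, 12:dot, 14:dot, 15:dot
edges: (1,6,i); (3,8,i); (4,7,i); (6,2,o); (6,3,o); (7,2,o); (7,3,o); (8,4,o); (10,5,hold); (11,3,hold); (12,3,hold); (14,2,hold); (15,3,hold)


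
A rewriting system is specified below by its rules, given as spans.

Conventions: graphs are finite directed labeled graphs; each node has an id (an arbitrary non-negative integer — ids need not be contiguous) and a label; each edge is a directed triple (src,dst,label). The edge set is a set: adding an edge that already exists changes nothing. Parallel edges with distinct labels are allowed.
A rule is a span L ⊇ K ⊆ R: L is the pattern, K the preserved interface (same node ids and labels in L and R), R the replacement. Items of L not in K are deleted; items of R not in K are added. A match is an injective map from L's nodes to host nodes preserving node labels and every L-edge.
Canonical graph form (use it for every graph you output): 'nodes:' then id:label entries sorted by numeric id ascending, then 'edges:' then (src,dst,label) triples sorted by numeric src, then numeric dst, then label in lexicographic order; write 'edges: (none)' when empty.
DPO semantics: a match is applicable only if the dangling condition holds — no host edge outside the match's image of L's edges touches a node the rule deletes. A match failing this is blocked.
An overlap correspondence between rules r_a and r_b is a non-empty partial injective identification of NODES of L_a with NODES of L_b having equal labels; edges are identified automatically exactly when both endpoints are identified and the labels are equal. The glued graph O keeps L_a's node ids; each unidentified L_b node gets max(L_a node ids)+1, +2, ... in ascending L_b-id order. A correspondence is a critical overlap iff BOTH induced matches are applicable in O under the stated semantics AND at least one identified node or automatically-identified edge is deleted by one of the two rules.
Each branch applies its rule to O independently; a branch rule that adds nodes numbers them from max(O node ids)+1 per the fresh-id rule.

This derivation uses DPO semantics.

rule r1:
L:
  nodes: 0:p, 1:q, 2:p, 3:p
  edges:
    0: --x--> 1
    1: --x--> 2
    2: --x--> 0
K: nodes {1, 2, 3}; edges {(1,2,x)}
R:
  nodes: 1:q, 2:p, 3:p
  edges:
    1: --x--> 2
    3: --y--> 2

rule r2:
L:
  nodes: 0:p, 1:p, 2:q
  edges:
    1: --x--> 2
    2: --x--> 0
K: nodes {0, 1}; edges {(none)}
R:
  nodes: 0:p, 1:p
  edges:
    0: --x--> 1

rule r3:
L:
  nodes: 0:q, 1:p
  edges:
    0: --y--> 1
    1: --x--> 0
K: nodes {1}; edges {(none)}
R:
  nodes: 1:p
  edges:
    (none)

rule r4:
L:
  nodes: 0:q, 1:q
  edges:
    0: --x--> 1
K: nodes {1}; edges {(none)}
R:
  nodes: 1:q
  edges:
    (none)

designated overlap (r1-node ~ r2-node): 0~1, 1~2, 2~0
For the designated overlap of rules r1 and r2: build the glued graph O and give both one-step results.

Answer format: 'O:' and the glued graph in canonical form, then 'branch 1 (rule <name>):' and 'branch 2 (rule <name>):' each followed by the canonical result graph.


O:
nodes: 0:p, 1:q, 2:p, 3:p
edges: (0,1,x); (1,2,x); (2,0,x)
branch 1 (rule r1):
nodes: 1:q, 2:p, 3:p
edges: (1,2,x); (3,2,y)
branch 2 (rule r2):
nodes: 0:p, 2:p, 3:p
edges: (2,0,x)


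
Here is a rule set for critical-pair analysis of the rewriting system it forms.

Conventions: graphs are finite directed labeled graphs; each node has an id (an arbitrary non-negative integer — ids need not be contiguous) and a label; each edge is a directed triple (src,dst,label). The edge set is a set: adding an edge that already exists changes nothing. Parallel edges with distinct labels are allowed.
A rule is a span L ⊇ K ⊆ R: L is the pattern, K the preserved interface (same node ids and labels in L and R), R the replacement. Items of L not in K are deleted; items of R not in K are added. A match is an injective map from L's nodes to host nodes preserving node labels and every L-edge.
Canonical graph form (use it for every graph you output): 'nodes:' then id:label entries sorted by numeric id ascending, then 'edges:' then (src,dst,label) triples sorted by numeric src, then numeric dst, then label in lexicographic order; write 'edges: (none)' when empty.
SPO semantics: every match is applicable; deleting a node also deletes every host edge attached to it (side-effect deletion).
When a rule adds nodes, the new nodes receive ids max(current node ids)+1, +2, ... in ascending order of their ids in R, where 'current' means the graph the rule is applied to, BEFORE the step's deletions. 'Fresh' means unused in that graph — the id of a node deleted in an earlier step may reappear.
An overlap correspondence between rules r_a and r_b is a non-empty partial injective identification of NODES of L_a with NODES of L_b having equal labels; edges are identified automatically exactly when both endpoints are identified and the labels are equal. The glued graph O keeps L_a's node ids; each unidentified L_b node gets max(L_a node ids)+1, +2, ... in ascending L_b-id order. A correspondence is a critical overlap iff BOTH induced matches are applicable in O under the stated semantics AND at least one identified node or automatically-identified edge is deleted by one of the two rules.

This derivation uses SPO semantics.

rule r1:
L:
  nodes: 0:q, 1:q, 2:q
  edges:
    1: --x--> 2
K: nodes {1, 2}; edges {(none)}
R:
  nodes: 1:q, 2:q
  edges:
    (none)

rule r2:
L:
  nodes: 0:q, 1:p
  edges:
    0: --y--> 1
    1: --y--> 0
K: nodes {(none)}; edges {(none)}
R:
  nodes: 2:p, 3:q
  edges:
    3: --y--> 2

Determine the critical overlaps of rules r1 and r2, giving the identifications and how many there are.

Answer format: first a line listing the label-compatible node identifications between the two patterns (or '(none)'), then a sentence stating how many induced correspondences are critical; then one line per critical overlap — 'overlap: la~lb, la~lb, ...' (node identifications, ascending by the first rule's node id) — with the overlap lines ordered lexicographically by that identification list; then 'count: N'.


label-compatible node identifications between L(r1) and L(r2): 0~0, 1~0, 2~0
3 of the induced correspondences are critical overlaps of r1 and r2.
overlap: 0~0
overlap: 1~0
overlap: 2~0
count: 3


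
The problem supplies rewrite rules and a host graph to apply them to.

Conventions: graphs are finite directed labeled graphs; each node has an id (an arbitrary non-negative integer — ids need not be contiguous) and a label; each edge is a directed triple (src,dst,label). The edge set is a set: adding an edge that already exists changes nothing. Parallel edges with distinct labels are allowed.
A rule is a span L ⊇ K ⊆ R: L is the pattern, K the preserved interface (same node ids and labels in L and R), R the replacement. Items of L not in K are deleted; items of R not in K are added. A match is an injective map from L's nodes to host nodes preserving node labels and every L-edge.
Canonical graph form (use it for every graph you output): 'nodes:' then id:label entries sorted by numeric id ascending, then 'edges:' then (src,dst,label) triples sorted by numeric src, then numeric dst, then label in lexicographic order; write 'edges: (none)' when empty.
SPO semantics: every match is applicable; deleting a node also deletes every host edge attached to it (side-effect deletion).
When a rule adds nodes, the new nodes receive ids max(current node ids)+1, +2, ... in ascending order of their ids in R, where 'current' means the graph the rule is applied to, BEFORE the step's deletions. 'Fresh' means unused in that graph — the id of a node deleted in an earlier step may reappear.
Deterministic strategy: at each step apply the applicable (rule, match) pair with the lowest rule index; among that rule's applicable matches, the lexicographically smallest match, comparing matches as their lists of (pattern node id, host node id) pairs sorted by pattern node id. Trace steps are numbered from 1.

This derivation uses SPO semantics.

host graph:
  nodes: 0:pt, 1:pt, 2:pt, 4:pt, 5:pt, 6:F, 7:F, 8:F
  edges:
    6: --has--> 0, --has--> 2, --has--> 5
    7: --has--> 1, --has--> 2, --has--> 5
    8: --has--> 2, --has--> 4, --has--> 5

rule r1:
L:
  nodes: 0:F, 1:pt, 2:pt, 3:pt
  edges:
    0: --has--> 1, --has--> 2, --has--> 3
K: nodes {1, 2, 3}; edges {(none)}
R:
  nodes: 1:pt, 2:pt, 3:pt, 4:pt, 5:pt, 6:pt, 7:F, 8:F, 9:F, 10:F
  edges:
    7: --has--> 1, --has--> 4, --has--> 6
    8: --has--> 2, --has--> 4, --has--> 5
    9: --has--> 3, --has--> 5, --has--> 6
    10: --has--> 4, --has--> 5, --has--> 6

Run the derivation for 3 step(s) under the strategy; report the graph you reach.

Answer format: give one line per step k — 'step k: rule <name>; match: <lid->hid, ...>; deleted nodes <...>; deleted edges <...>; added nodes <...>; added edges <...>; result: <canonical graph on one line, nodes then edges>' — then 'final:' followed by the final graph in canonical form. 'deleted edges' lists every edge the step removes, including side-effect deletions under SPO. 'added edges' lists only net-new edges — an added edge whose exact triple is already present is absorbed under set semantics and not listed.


step 1: rule r1; match: 0->6, 1->0, 2->2, 3->5; deleted nodes 6; deleted edges (6,0,has); (6,2,has); (6,5,has); added nodes 9, 10, 11, 12, 13, 14, 15; added edges (12,0,has); (12,9,has); (12,11,has); (13,2,has); (13,9,has); (13,10,has); (14,5,has); (14,10,has); (14,11,has); (15,9,has); (15,10,has); (15,11,has); result: nodes: 0:pt, 1:pt, 2:pt, 4:pt, 5:pt, 7:F, 8:F, 9:pt, 10:pt, 11:pt, 12:F, 13:F, 14:F, 15:F edges: (7,1,has); (7,2,has); (7,5,has); (8,2,has); (8,4,has); (8,5,has); (12,0,has); (12,9,has); (12,11,has); (13,2,has); (13,9,has); (13,10,has); (14,5,has); (14,10,has); (14,11,has); (15,9,has); (15,10,has); (15,11,has)
step 2: rule r1; match: 0->7, 1->1, 2->2, 3->5; deleted nodes 7; deleted edges (7,1,has); (7,2,has); (7,5,has); added nodes 16, 17, 18, 19, 20, 21, 22; added edges (19,1,has); (19,16,has); (19,18,has); (20,2,has); (20,16,has); (20,17,has); (21,5,has); (21,17,has); (21,18,has); (22,16,has); (22,17,has); (22,18,has); result: nodes: 0:pt, 1:pt, 2:pt, 4:pt, 5:pt, 8:F, 9:pt, 10:pt, 11:pt, 12:F, 13:F, 14:F, 15:F, 16:pt, 17:pt, 18:pt, 19:F, 20:F, 21:F, 22:F edges: (8,2,has); (8,4,has); (8,5,has); (12,0,has); (12,9,has); (12,11,has); (13,2,has); (13,9,has); (13,10,has); (14,5,has); (14,10,has); (14,11,has); (15,9,has); (15,10,has); (15,11,has); (19,1,has); (19,16,has); (19,18,has); (20,2,has); (20,16,has); (20,17,has); (21,5,has); (21,17,has); (21,18,has); (22,16,has); (22,17,has); (22,18,has)
step 3: rule r1; match: 0->8, 1->2, 2->4, 3->5; deleted nodes 8; deleted edges (8,2,has); (8,4,has); (8,5,has); added nodes 23, 24, 25, 26, 27, 28, 29; added edges (26,2,has); (26,23,has); (26,25,has); (27,4,has); (27,23,has); (27,24,has); (28,5,has); (28,24,has); (28,25,has); (29,23,has); (29,24,has); (29,25,has); result: nodes: 0:pt, 1:pt, 2:pt, 4:pt, 5:pt, 9:pt, 10:pt, 11:pt, 12:F, 13:F, 14:F, 15:F, 16:pt, 17:pt, 18:pt, 19:F, 20:F, 21:F, 22:F, 23:pt, 24:pt, 25:pt, 26:F, 27:F, 28:F, 29:F edges: (12,0,has); (12,9,has); (12,11,has); (13,2,has); (13,9,has); (13,10,has); (14,5,has); (14,10,has); (14,11,has); (15,9,has); (15,10,has); (15,11,has); (19,1,has); (19,16,has); (19,18,has); (20,2,has); (20,16,has); (20,17,has); (21,5,has); (21,17,has); (21,18,has); (22,16,has); (22,17,has); (22,18,has); (26,2,has); (26,23,has); (26,25,has); (27,4,has); (27,23,has); (27,24,has); (28,5,has); (28,24,has); (28,25,has); (29,23,has); (29,24,has); (29,25,has)
final:
nodes: 0:pt, 1:pt, 2:pt, 4:pt, 5:pt, 9:pt, 10:pt, 11:pt, 12:F, 13:F, 14:F, 15:F, 16:pt, 17:pt, 18:pt, 19:F, 20:F, 21:F, 22:F, 23:pt, 24:pt, 25:pt, 26:F, 27:F, 28:F, 29:F
edges: (12,0,has); (12,9,has); (12,11,has); (13,2,has); (13,9,has); (13,10,has); (14,5,has); (14,10,has); (14,11,has); (15,9,has); (15,10,has); (15,11,has); (19,1,has); (19,16,has); (19,18,has); (20,2,has); (20,16,has); (20,17,has); (21,5,has); (21,17,has); (21,18,has); (22,16,has); (22,17,has); (22,18,has); (26,2,has); (26,23,has); (26,25,has); (27,4,has); (27,23,has); (27,24,has); (28,5,has); (28,24,has); (28,25,has); (29,23,has); (29,24,has); (29,25,has)


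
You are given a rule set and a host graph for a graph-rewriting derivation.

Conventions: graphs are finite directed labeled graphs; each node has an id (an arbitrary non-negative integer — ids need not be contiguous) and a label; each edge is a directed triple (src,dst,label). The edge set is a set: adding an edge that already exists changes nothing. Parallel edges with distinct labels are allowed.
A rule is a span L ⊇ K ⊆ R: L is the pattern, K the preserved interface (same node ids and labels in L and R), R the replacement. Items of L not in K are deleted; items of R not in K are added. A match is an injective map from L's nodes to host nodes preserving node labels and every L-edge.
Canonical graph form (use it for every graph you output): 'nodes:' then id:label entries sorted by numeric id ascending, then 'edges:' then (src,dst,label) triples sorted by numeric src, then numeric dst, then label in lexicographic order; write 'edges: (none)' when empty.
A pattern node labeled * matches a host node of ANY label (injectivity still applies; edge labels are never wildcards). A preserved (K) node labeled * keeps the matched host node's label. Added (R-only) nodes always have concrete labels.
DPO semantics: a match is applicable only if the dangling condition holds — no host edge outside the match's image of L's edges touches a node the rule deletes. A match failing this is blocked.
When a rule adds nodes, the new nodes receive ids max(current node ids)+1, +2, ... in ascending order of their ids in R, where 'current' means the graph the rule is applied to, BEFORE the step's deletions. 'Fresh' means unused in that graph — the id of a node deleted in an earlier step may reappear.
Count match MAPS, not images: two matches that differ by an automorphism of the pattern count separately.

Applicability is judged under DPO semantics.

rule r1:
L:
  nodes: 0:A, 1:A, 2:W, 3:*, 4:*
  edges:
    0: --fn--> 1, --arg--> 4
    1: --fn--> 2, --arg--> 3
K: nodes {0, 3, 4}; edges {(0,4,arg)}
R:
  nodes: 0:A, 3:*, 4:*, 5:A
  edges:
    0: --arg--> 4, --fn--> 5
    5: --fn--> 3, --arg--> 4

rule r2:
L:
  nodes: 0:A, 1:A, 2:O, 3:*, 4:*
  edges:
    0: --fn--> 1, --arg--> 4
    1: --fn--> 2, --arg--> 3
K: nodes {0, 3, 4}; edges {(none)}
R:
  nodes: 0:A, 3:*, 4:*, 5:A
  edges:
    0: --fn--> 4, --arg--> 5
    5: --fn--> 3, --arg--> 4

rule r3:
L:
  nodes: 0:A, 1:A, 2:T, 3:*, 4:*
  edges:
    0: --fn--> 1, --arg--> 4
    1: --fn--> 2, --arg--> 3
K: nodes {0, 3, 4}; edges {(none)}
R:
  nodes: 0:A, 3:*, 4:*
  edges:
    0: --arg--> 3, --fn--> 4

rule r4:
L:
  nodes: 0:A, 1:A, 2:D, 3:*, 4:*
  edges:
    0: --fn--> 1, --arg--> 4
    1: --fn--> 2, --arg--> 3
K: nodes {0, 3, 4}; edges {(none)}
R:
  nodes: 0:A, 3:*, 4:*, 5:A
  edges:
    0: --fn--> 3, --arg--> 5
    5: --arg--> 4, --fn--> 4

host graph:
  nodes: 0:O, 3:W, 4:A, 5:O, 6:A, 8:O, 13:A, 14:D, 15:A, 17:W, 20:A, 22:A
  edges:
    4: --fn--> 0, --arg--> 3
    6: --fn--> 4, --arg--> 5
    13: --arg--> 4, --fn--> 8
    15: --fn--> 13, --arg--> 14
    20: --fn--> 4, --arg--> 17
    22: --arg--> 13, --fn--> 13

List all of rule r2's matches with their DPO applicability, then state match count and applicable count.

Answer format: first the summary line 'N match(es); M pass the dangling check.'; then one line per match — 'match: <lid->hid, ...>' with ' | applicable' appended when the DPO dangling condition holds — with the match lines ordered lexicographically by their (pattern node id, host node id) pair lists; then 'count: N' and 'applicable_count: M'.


3 match(es); 0 pass the dangling check.
match: 0->6, 1->4, 2->0, 3->3, 4->5
match: 0->15, 1->13, 2->8, 3->4, 4->14
match: 0->20, 1->4, 2->0, 3->3, 4->17
count: 3
applicable_count: 0


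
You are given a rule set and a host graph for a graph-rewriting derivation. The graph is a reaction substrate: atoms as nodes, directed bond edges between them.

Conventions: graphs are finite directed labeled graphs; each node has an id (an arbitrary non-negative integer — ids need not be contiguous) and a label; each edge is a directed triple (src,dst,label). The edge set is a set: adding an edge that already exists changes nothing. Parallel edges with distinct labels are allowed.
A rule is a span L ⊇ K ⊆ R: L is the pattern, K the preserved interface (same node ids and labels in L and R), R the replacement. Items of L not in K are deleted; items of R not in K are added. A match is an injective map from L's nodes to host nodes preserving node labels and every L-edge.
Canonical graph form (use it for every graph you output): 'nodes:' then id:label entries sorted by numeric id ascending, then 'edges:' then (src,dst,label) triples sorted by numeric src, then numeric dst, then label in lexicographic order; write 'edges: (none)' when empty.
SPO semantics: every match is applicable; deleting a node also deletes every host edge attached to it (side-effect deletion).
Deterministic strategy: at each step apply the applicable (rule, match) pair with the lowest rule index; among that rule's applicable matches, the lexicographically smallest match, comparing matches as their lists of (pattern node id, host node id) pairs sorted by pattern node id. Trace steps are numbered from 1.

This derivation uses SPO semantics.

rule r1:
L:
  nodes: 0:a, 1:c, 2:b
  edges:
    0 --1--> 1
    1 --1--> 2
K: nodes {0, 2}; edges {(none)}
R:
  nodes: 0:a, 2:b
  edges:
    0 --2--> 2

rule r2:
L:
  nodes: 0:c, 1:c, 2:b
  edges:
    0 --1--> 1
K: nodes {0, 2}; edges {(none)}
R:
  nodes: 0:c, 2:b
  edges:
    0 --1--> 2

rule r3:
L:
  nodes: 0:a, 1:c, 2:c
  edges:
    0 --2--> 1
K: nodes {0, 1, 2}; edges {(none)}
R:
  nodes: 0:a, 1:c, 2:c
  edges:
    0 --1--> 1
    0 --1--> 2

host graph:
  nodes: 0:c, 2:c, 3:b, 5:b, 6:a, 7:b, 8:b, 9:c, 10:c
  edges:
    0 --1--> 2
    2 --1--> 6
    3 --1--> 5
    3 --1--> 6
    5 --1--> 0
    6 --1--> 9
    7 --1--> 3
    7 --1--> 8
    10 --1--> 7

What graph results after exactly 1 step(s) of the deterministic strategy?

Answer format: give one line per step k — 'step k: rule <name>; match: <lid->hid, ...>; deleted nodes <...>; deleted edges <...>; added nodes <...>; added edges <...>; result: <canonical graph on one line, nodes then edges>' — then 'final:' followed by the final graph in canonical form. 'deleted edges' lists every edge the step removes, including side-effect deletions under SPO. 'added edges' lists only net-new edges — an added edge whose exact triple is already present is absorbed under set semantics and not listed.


step 1: rule r2; match: 0->0, 1->2, 2->3; deleted nodes 2; deleted edges (0,2,1); (2,6,1); added nodes (none); added edges (0,3,1); result: nodes: 0:c, 3:b, 5:b, 6:a, 7:b, 8:b, 9:c, 10:c edges: (0,3,1); (3,5,1); (3,6,1); (5,0,1); (6,9,1); (7,3,1); (7,8,1); (10,7,1)
final:
nodes: 0:c, 3:b, 5:b, 6:a, 7:b, 8:b, 9:c, 10:c
edges: (0,3,1); (3,5,1); (3,6,1); (5,0,1); (6,9,1); (7,3,1); (7,8,1); (10,7,1)


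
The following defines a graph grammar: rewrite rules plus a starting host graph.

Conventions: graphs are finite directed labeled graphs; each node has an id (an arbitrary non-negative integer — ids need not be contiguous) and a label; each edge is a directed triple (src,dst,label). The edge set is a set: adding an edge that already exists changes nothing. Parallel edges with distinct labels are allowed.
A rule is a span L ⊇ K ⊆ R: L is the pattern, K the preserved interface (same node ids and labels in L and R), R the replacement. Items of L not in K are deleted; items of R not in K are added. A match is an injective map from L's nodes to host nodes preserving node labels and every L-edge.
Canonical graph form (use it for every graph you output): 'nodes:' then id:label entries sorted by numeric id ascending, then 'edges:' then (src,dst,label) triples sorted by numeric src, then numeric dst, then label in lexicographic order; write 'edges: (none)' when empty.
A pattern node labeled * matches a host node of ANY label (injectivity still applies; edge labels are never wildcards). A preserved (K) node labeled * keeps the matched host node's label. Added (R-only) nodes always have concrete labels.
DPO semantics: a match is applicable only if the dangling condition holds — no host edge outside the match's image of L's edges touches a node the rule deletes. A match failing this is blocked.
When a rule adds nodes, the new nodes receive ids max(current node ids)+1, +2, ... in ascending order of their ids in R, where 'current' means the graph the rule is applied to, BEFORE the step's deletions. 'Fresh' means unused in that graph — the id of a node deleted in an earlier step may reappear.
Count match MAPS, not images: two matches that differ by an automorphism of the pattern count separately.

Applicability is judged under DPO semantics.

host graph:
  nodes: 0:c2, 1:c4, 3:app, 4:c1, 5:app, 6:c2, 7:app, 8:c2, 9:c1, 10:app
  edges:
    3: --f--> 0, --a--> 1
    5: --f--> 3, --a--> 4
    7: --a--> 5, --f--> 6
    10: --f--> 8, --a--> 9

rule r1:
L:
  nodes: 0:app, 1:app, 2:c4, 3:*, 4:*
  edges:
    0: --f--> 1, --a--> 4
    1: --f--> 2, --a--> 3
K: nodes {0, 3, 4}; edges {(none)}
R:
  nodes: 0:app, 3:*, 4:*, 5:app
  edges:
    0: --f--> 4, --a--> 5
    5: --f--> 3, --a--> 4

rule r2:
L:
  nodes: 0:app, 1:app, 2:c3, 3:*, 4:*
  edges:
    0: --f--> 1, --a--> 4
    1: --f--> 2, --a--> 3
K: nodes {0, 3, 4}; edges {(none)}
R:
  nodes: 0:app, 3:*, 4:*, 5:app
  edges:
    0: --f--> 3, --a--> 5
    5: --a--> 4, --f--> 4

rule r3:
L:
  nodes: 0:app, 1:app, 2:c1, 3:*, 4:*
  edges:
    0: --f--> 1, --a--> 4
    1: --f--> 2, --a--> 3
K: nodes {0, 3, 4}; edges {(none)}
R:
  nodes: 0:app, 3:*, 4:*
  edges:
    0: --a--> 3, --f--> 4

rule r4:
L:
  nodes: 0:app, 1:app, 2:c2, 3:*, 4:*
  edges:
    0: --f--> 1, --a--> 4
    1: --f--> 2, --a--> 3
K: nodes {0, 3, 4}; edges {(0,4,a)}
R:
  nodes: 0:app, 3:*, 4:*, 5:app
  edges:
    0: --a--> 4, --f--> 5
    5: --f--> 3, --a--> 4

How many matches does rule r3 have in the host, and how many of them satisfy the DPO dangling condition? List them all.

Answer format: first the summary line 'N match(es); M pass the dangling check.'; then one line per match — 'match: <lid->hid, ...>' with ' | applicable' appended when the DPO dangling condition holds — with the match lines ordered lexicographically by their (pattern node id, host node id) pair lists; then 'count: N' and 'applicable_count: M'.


0 match(es); 0 pass the dangling check.
count: 0
applicable_count: 0


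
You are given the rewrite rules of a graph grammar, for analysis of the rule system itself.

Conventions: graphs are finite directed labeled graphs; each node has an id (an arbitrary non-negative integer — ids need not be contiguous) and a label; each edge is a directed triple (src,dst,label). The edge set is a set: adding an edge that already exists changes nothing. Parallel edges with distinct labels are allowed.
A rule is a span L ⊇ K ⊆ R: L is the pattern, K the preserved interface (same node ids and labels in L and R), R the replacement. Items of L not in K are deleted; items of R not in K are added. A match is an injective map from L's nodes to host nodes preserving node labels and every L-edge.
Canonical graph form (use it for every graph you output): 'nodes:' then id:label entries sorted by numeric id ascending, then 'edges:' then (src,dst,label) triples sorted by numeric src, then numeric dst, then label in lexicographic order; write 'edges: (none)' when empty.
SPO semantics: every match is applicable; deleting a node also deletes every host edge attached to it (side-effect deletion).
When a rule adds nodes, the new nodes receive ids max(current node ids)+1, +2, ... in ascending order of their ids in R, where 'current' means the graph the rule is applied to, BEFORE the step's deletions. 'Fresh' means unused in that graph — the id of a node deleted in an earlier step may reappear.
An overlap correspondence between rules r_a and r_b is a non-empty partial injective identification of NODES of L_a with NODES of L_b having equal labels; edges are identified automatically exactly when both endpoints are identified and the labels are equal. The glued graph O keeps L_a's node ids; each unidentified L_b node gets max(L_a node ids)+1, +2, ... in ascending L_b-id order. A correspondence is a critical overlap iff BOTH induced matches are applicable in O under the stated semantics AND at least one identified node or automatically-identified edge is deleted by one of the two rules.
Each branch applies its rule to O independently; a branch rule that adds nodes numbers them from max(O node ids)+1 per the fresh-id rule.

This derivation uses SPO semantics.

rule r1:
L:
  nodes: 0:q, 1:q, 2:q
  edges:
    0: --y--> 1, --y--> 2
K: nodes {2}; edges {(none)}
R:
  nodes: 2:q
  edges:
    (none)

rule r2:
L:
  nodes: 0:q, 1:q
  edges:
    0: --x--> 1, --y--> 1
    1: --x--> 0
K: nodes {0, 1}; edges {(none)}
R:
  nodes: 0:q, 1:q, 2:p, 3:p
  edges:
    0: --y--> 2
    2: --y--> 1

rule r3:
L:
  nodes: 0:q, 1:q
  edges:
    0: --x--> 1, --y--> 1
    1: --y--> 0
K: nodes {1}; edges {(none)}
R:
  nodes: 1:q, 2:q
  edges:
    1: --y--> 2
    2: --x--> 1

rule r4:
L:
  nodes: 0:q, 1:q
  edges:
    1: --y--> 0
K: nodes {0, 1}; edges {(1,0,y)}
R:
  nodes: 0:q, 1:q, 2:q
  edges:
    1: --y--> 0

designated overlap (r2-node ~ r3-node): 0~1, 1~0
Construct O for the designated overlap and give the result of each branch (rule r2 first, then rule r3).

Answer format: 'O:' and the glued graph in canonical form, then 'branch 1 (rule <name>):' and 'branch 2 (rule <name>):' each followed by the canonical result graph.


O:
nodes: 0:q, 1:q
edges: (0,1,x); (0,1,y); (1,0,x); (1,0,y)
branch 1 (rule r2):
nodes: 0:q, 1:q, 2:p, 3:p
edges: (0,2,y); (1,0,y); (2,1,y)
branch 2 (rule r3):
nodes: 0:q, 2:q
edges: (0,2,y); (2,0,x)


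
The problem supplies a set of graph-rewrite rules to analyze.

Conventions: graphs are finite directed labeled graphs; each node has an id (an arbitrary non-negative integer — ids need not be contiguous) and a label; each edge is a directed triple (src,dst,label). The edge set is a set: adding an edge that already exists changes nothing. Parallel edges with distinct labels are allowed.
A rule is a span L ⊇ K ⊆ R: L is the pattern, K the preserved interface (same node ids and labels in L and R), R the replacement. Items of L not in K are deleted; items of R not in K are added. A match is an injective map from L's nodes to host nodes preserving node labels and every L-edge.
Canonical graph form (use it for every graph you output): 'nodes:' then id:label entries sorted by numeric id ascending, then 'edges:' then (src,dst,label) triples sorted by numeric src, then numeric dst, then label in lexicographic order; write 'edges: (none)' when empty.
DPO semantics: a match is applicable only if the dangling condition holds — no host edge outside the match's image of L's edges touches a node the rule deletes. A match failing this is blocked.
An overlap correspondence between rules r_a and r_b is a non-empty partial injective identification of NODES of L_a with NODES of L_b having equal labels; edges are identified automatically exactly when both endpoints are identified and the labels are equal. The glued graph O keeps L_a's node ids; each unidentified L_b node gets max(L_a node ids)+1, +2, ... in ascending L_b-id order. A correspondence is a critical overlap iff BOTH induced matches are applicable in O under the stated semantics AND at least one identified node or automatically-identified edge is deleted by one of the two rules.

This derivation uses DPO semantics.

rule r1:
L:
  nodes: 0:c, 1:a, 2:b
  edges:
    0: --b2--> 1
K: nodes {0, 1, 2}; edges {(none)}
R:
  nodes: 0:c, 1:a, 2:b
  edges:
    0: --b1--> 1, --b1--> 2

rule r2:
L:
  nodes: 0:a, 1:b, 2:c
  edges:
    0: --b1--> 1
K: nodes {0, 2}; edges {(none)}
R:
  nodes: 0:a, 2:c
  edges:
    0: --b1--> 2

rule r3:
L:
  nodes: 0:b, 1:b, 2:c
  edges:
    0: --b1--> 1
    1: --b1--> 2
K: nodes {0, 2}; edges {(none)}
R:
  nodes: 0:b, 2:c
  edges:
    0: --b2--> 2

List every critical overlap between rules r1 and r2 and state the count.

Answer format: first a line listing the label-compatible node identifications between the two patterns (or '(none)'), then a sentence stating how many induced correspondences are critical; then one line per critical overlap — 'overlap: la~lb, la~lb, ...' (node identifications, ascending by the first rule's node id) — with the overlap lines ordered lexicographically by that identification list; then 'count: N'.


label-compatible node identifications between L(r1) and L(r2): 0~2, 1~0, 2~1
4 of the induced correspondences are critical overlaps of r1 and r2.
overlap: 0~2, 1~0, 2~1
overlap: 0~2, 2~1
overlap: 1~0, 2~1
overlap: 2~1
count: 4
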